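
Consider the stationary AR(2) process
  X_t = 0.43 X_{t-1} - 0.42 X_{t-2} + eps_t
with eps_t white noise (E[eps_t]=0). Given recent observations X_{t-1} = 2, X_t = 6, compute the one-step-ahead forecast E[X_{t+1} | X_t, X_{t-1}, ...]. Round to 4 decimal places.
E[X_{t+1} \mid \mathcal F_t] = 1.7400

For an AR(p) model X_t = c + sum_i phi_i X_{t-i} + eps_t, the
one-step-ahead conditional mean is
  E[X_{t+1} | X_t, ...] = c + sum_i phi_i X_{t+1-i}.
Substitute known values:
  E[X_{t+1} | ...] = (0.43) * (6) + (-0.42) * (2)
                   = 1.7400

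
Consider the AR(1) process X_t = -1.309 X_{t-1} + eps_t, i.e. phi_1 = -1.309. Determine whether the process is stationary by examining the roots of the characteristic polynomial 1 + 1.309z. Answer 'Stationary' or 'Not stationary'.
\text{Not stationary}

The AR(p) characteristic polynomial is P(z) = 1 + 1.309z.
Stationarity requires all roots to lie outside the unit circle, i.e. |z| > 1 for every root.
This is linear in z: 1 + (1.309) z = 0  =>  z = -1/(1.309) = -0.763942,  |z| = 0.763942.
Moduli of all roots: 0.7639.
All moduli strictly greater than 1? No.
Verdict: Not stationary.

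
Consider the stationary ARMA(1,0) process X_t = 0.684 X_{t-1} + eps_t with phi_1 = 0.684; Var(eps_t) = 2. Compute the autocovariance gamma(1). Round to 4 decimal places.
\gamma(1) = 2.5707

Multiply the model equation by X_{t-k} and take expectations. With theta_0 = psi_0 = 1 and psi_j the MA(infinity) weights, this gives
  gamma(k) - sum_i phi_i gamma(k-i) = c_k,
  c_k = sigma^2 * sum_{j=k..q} theta_j psi_{j-k}   (c_k = 0 for k > q),
using gamma(-m) = gamma(m).
Pure AR (q = 0): c_0 = sigma^2 = 2, c_k = 0 for k >= 1.
Equations for k = 0 and k = 1 (AR order 1):
  gamma(0) = phi_1 gamma(1) + c_0
  gamma(1) = phi_1 gamma(0) + c_1
Substituting the second into the first: gamma(0) (1 - phi_1^2) = c_0 + phi_1 c_1, so
  gamma(0) = c_0 / (1 - phi_1^2) = 2 / (1 - (0.684)^2) = 2 / 0.532144 = 3.758381.
  gamma(1) = phi_1 gamma(0) = (0.684)(3.758381) = 2.570733.
Therefore gamma(1) = 2.5707 (to 4 decimal places).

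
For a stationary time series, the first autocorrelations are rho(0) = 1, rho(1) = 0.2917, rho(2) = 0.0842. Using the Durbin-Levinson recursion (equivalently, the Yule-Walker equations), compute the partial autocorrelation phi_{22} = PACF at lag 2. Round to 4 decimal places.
\phi_{22} = -0.0010

The PACF at lag k is phi_{kk}, the last component of the solution
to the Yule-Walker system G_k phi = r_k where
  (G_k)_{ij} = rho(|i - j|), (r_k)_i = rho(i), i,j = 1..k.
Equivalently, Durbin-Levinson gives phi_{kk} iteratively:
  phi_{11} = rho(1)
  phi_{kk} = [rho(k) - sum_{j=1..k-1} phi_{k-1,j} rho(k-j)]
            / [1 - sum_{j=1..k-1} phi_{k-1,j} rho(j)],
  phi_{k,j} = phi_{k-1,j} - phi_{kk} phi_{k-1,k-j},  j = 1..k-1.
Step k = 1:
  phi_11 = rho(1) = 0.2917.
Step k = 2:
  phi_22 = [rho(2) - phi_11 rho(1)] / [1 - phi_11 rho(1)] = [0.0842 - (0.2917)(0.2917)] / [1 - (0.2917)(0.2917)]
         = -0.00088889 / 0.91491111 = -0.001.
Therefore phi_{22} = -0.0010.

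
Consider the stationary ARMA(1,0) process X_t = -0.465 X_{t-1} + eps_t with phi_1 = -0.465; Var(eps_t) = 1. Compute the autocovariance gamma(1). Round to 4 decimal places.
\gamma(1) = -0.5933

Multiply the model equation by X_{t-k} and take expectations. With theta_0 = psi_0 = 1 and psi_j the MA(infinity) weights, this gives
  gamma(k) - sum_i phi_i gamma(k-i) = c_k,
  c_k = sigma^2 * sum_{j=k..q} theta_j psi_{j-k}   (c_k = 0 for k > q),
using gamma(-m) = gamma(m).
Pure AR (q = 0): c_0 = sigma^2 = 1, c_k = 0 for k >= 1.
Equations for k = 0 and k = 1 (AR order 1):
  gamma(0) = phi_1 gamma(1) + c_0
  gamma(1) = phi_1 gamma(0) + c_1
Substituting the second into the first: gamma(0) (1 - phi_1^2) = c_0 + phi_1 c_1, so
  gamma(0) = c_0 / (1 - phi_1^2) = 1 / (1 - (-0.465)^2) = 1 / 0.783775 = 1.275876.
  gamma(1) = phi_1 gamma(0) = (-0.465)(1.275876) = -0.593283.
Therefore gamma(1) = -0.5933 (to 4 decimal places).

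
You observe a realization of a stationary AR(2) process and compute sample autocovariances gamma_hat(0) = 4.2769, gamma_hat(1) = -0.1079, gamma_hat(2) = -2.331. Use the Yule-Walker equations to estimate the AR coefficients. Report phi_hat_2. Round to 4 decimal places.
\hat\phi_{2} = -0.5460

The Yule-Walker equations for an AR(p) process read, in matrix form,
  Gamma_p phi = r_p,   with   (Gamma_p)_{ij} = gamma(|i - j|),
                       (r_p)_i = gamma(i),   i,j = 1..p.
Substitute the sample gammas (Toeplitz matrix and right-hand side of size 2):
  Gamma_p = [[4.2769, -0.1079], [-0.1079, 4.2769]]
  r_p     = [-0.1079, -2.331]
Written out:
  4.2769 phi_1 - 0.1079 phi_2 = -0.1079
  -0.1079 phi_1 + 4.2769 phi_2 = -2.331
Solve by Cramer's rule:
  det = gamma(0)^2 - gamma(1)^2 = (4.2769)^2 - (-0.1079)^2 = 18.29187361 - 0.01164241 = 18.2802312
  phi_hat_1 = [gamma(1) gamma(0) - gamma(1) gamma(2)] / det = [(-0.1079)(4.2769) - (-0.1079)(-2.331)] / 18.2802312 = -0.71299241 / 18.2802312 = -0.039
  phi_hat_2 = [gamma(0) gamma(2) - gamma(1)^2] / det = [(4.2769)(-2.331) - (-0.1079)^2] / 18.2802312 = -9.98109631 / 18.2802312 = -0.546
So phi_hat = [-0.0390, -0.5460].
Therefore phi_hat_2 = -0.5460.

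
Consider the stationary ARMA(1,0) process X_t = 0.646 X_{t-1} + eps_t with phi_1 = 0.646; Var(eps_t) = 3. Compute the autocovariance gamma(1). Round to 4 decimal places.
\gamma(1) = 3.3260

Multiply the model equation by X_{t-k} and take expectations. With theta_0 = psi_0 = 1 and psi_j the MA(infinity) weights, this gives
  gamma(k) - sum_i phi_i gamma(k-i) = c_k,
  c_k = sigma^2 * sum_{j=k..q} theta_j psi_{j-k}   (c_k = 0 for k > q),
using gamma(-m) = gamma(m).
Pure AR (q = 0): c_0 = sigma^2 = 3, c_k = 0 for k >= 1.
Equations for k = 0 and k = 1 (AR order 1):
  gamma(0) = phi_1 gamma(1) + c_0
  gamma(1) = phi_1 gamma(0) + c_1
Substituting the second into the first: gamma(0) (1 - phi_1^2) = c_0 + phi_1 c_1, so
  gamma(0) = c_0 / (1 - phi_1^2) = 3 / (1 - (0.646)^2) = 3 / 0.582684 = 5.148588.
  gamma(1) = phi_1 gamma(0) = (0.646)(5.148588) = 3.325988.
Therefore gamma(1) = 3.3260 (to 4 decimal places).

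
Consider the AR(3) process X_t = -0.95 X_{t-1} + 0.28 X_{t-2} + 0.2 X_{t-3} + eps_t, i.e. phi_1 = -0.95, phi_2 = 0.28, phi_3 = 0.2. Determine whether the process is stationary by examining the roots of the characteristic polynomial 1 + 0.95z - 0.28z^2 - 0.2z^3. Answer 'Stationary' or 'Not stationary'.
\text{Not stationary}

The AR(p) characteristic polynomial is P(z) = 1 + 0.95z - 0.28z^2 - 0.2z^3.
Stationarity requires all roots to lie outside the unit circle, i.e. |z| > 1 for every root.
Degree 3: look for a simple real root z0 first, then factor out (1 - z/z0) and solve the remaining quadratic.
Testing z0 = -2.5: P(-2.5) = 1 + (0.95)(-2.5) + (-0.28)(-2.5)^2 + (-0.2)(-2.5)^3
  = 1 + (-2.375) + (-1.75) + (3.125) = 0.  So z_0 = -2.5 is a root, |z_0| = 2.5.
Divide out the factor (1 + 0.4 z) = (1 - z/z0) (since 1/z0 = -0.4):
  P(z) = (1 + 0.4 z)(1 + (0.55) z + (-0.5) z^2)
  [check: z-coef 0.55 - (-0.4) = 0.95; z^2-coef -0.5 - (-0.4)(0.55) = -0.28; z^3-coef -(-0.4)(-0.5) = -0.2.]
Remaining roots from the quadratic factor 1 + (0.55) z + (-0.5) z^2:
  Set 1 + (0.55) z + (-0.5) z^2 = 0, i.e. a z^2 + b z + c = 0 with a = -0.5, b = 0.55, c = 1.
  Discriminant D = b^2 - 4ac = (0.55)^2 - 4*(-0.5)*1 = 0.3025 - (-2) = 2.3025.
  D >= 0, so the roots are real: z = (-b +/- sqrt(D)) / (2a) = (-0.55 +/- 1.517399) / (-1).
    z_1 = (-0.55 + 1.517399) / (-1) = -0.9674,   |z_1| = 0.9674.
    z_2 = (-0.55 - 1.517399) / (-1) = 2.0674,   |z_2| = 2.0674.
Moduli of all roots: 2.5000, 0.9674, 2.0674.
All moduli strictly greater than 1? No.
Verdict: Not stationary.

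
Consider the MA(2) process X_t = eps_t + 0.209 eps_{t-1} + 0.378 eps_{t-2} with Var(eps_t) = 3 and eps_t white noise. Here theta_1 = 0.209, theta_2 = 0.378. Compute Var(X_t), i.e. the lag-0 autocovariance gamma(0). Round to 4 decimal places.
\gamma(0) = 3.5597

For an MA(q) process X_t = eps_t + sum_i theta_i eps_{t-i} with
Var(eps_t) = sigma^2, the variance is
  gamma(0) = sigma^2 * (1 + sum_i theta_i^2).
  sum_i theta_i^2 = (0.209)^2 + (0.378)^2 = 0.043681 + 0.142884 = 0.186565.
  gamma(0) = 3 * (1 + 0.186565) = 3 * 1.186565 = 3.559695, which rounds to 3.5597.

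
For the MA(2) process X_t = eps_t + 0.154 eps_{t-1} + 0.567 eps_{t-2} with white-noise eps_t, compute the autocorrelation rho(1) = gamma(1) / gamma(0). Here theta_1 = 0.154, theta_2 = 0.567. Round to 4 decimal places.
\rho(1) = 0.1794

For an MA(q) process with theta_0 = 1, the autocovariance is
  gamma(k) = sigma^2 * sum_{i=0..q-k} theta_i * theta_{i+k},
and rho(k) = gamma(k) / gamma(0). Sigma^2 cancels.
  numerator   = (1)*(0.154) + (0.154)*(0.567) = 0.241318.
  denominator = (1)^2 + (0.154)^2 + (0.567)^2 = 1.345205.
  rho(1) = 0.241318 / 1.345205 = 0.1794.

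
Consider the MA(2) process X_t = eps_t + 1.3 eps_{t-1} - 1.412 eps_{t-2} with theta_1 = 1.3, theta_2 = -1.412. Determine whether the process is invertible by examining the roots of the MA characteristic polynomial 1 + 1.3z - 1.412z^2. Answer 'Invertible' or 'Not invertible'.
\text{Not invertible}

The MA(q) characteristic polynomial is P(z) = 1 + 1.3z - 1.412z^2.
Invertibility requires all roots to lie outside the unit circle, i.e. |z| > 1 for every root.
Set 1 + (1.3) z + (-1.412) z^2 = 0, i.e. a z^2 + b z + c = 0 with a = -1.412, b = 1.3, c = 1.
Discriminant D = b^2 - 4ac = (1.3)^2 - 4*(-1.412)*1 = 1.69 - (-5.648) = 7.338.
D >= 0, so the roots are real: z = (-b +/- sqrt(D)) / (2a) = (-1.3 +/- 2.708874) / (-2.824).
  z_1 = (-1.3 + 2.708874) / (-2.824) = -0.4989,   |z_1| = 0.4989.
  z_2 = (-1.3 - 2.708874) / (-2.824) = 1.4196,   |z_2| = 1.4196.
Moduli of all roots: 0.4989, 1.4196.
All moduli strictly greater than 1? No.
Verdict: Not invertible.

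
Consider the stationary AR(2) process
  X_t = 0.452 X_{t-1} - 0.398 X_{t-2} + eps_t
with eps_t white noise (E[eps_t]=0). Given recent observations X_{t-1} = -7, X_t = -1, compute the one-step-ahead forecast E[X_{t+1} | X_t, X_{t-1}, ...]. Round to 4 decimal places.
E[X_{t+1} \mid \mathcal F_t] = 2.3340

For an AR(p) model X_t = c + sum_i phi_i X_{t-i} + eps_t, the
one-step-ahead conditional mean is
  E[X_{t+1} | X_t, ...] = c + sum_i phi_i X_{t+1-i}.
Substitute known values:
  E[X_{t+1} | ...] = (0.452) * (-1) + (-0.398) * (-7)
                   = 2.3340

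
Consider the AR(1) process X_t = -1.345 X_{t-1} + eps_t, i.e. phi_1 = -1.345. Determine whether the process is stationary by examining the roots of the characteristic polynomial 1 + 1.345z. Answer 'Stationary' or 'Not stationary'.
\text{Not stationary}

The AR(p) characteristic polynomial is P(z) = 1 + 1.345z.
Stationarity requires all roots to lie outside the unit circle, i.e. |z| > 1 for every root.
This is linear in z: 1 + (1.345) z = 0  =>  z = -1/(1.345) = -0.743494,  |z| = 0.743494.
Moduli of all roots: 0.7435.
All moduli strictly greater than 1? No.
Verdict: Not stationary.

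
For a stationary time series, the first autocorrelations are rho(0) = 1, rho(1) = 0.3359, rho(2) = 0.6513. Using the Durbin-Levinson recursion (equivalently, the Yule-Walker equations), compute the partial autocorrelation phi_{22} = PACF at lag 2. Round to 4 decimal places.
\phi_{22} = 0.6070

The PACF at lag k is phi_{kk}, the last component of the solution
to the Yule-Walker system G_k phi = r_k where
  (G_k)_{ij} = rho(|i - j|), (r_k)_i = rho(i), i,j = 1..k.
Equivalently, Durbin-Levinson gives phi_{kk} iteratively:
  phi_{11} = rho(1)
  phi_{kk} = [rho(k) - sum_{j=1..k-1} phi_{k-1,j} rho(k-j)]
            / [1 - sum_{j=1..k-1} phi_{k-1,j} rho(j)],
  phi_{k,j} = phi_{k-1,j} - phi_{kk} phi_{k-1,k-j},  j = 1..k-1.
Step k = 1:
  phi_11 = rho(1) = 0.3359.
Step k = 2:
  phi_22 = [rho(2) - phi_11 rho(1)] / [1 - phi_11 rho(1)] = [0.6513 - (0.3359)(0.3359)] / [1 - (0.3359)(0.3359)]
         = 0.53847119 / 0.88717119 = 0.607.
Therefore phi_{22} = 0.6070.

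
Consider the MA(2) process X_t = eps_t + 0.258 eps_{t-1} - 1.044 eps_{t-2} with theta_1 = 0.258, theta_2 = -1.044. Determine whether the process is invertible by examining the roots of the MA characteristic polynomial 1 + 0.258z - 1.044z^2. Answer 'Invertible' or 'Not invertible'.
\text{Not invertible}

The MA(q) characteristic polynomial is P(z) = 1 + 0.258z - 1.044z^2.
Invertibility requires all roots to lie outside the unit circle, i.e. |z| > 1 for every root.
Set 1 + (0.258) z + (-1.044) z^2 = 0, i.e. a z^2 + b z + c = 0 with a = -1.044, b = 0.258, c = 1.
Discriminant D = b^2 - 4ac = (0.258)^2 - 4*(-1.044)*1 = 0.066564 - (-4.176) = 4.242564.
D >= 0, so the roots are real: z = (-b +/- sqrt(D)) / (2a) = (-0.258 +/- 2.059749) / (-2.088).
  z_1 = (-0.258 + 2.059749) / (-2.088) = -0.8629,   |z_1| = 0.8629.
  z_2 = (-0.258 - 2.059749) / (-2.088) = 1.11,   |z_2| = 1.11.
Moduli of all roots: 0.8629, 1.1100.
All moduli strictly greater than 1? No.
Verdict: Not invertible.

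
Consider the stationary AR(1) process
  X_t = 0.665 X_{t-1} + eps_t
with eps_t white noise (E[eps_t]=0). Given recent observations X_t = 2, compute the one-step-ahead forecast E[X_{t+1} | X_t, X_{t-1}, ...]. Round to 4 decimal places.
E[X_{t+1} \mid \mathcal F_t] = 1.3300

For an AR(p) model X_t = c + sum_i phi_i X_{t-i} + eps_t, the
one-step-ahead conditional mean is
  E[X_{t+1} | X_t, ...] = c + sum_i phi_i X_{t+1-i}.
Substitute known values:
  E[X_{t+1} | ...] = (0.665) * (2)
                   = 1.3300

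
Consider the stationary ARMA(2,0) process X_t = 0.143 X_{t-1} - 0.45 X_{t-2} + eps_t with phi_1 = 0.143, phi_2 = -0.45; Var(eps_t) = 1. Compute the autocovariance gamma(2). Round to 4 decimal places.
\gamma(2) = -0.5519

Multiply the model equation by X_{t-k} and take expectations. With theta_0 = psi_0 = 1 and psi_j the MA(infinity) weights, this gives
  gamma(k) - sum_i phi_i gamma(k-i) = c_k,
  c_k = sigma^2 * sum_{j=k..q} theta_j psi_{j-k}   (c_k = 0 for k > q),
using gamma(-m) = gamma(m).
Pure AR (q = 0): c_0 = sigma^2 = 1, c_k = 0 for k >= 1.
Equations for k = 0, 1, 2 (AR order 2, c_2 = 0):
  (E0) gamma(0) = phi_1 gamma(1) + phi_2 gamma(2) + c_0
  (E1) gamma(1) = phi_1 gamma(0) + phi_2 gamma(1) + c_1
  (E2) gamma(2) = phi_1 gamma(1) + phi_2 gamma(0)
From (E1): gamma(1) = A gamma(0) + B with
  A = phi_1 / (1 - phi_2) = 0.143 / 1.45 = 0.098621,   B = c_1 / (1 - phi_2) = 0 / 1.45 = 0.
Insert (E2) into (E0): gamma(0) (1 - phi_2^2) = phi_1 (1 + phi_2) gamma(1) + c_0.
  phi_1 (1 + phi_2) = (0.143)(0.55) = 0.07865,   1 - phi_2^2 = 0.7975.
Replace gamma(1) by A gamma(0) + B and collect gamma(0):
  gamma(0) [0.7975 - (0.07865)(0.098621)] = c_0 = 1
  gamma(0) * 0.789743 = 1
  gamma(0) = 1 / 0.789743 = 1.266234.
  gamma(1) = A gamma(0) = (0.098621)(1.266234) = 0.124877.
  gamma(2) = phi_1 gamma(1) + phi_2 gamma(0) = (0.143)(0.124877) + (-0.45)(1.266234) = -0.551948.
Therefore gamma(2) = -0.5519 (to 4 decimal places).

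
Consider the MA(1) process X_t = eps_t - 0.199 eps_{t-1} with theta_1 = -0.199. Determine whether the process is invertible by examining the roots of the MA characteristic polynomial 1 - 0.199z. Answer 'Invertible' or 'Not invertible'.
\text{Invertible}

The MA(q) characteristic polynomial is P(z) = 1 - 0.199z.
Invertibility requires all roots to lie outside the unit circle, i.e. |z| > 1 for every root.
This is linear in z: 1 + (-0.199) z = 0  =>  z = -1/(-0.199) = 5.025126,  |z| = 5.025126.
Moduli of all roots: 5.0251.
All moduli strictly greater than 1? Yes.
Verdict: Invertible.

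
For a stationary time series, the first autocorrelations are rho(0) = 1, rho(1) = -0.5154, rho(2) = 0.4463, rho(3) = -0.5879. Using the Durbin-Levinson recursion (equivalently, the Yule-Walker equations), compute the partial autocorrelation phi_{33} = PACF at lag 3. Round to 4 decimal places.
\phi_{33} = -0.4170

The PACF at lag k is phi_{kk}, the last component of the solution
to the Yule-Walker system G_k phi = r_k where
  (G_k)_{ij} = rho(|i - j|), (r_k)_i = rho(i), i,j = 1..k.
Equivalently, Durbin-Levinson gives phi_{kk} iteratively:
  phi_{11} = rho(1)
  phi_{kk} = [rho(k) - sum_{j=1..k-1} phi_{k-1,j} rho(k-j)]
            / [1 - sum_{j=1..k-1} phi_{k-1,j} rho(j)],
  phi_{k,j} = phi_{k-1,j} - phi_{kk} phi_{k-1,k-j},  j = 1..k-1.
Step k = 1:
  phi_11 = rho(1) = -0.5154.
Step k = 2:
  phi_22 = [rho(2) - phi_11 rho(1)] / [1 - phi_11 rho(1)] = [0.4463 - (-0.5154)(-0.5154)] / [1 - (-0.5154)(-0.5154)]
         = 0.18066284 / 0.73436284 = 0.246013.
  Update: phi_21 = phi_11 - phi_22 phi_11 = -0.5154 - (0.246013)(-0.5154) = -0.388605.
Step k = 3:
  phi_33 = [rho(3) - phi_21 rho(2) - phi_22 rho(1)] / [1 - phi_21 rho(1) - phi_22 rho(2)]
    numerator   = -0.5879 - (-0.388605)(0.4463) - (0.246013)(-0.5154) = -0.28767052
    denominator = 1 - (-0.388605)(-0.5154) - (0.246013)(0.4463) = 0.68991742
  phi_33 = -0.28767052 / 0.68991742 = -0.417.
Therefore phi_{33} = -0.4170.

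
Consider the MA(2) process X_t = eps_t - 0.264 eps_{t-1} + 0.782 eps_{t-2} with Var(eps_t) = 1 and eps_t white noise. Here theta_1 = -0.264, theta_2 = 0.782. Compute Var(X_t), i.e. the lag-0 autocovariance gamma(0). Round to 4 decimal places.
\gamma(0) = 1.6812

For an MA(q) process X_t = eps_t + sum_i theta_i eps_{t-i} with
Var(eps_t) = sigma^2, the variance is
  gamma(0) = sigma^2 * (1 + sum_i theta_i^2).
  sum_i theta_i^2 = (-0.264)^2 + (0.782)^2 = 0.069696 + 0.611524 = 0.68122.
  gamma(0) = 1 * (1 + 0.68122) = 1 * 1.68122 = 1.68122, which rounds to 1.6812.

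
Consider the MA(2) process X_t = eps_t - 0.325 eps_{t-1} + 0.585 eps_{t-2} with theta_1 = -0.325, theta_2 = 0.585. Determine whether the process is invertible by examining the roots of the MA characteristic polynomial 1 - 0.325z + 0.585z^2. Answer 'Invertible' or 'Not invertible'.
\text{Invertible}

The MA(q) characteristic polynomial is P(z) = 1 - 0.325z + 0.585z^2.
Invertibility requires all roots to lie outside the unit circle, i.e. |z| > 1 for every root.
Set 1 + (-0.325) z + (0.585) z^2 = 0, i.e. a z^2 + b z + c = 0 with a = 0.585, b = -0.325, c = 1.
Discriminant D = b^2 - 4ac = (-0.325)^2 - 4*(0.585)*1 = 0.105625 - (2.34) = -2.234375.
D < 0, so the roots are the complex-conjugate pair z = (-b +/- i sqrt(-D)) / (2a) = 0.2778 +/- 1.2776i.
For a conjugate pair |z|^2 = z * conj(z) = (product of roots) = c/a = 1/(0.585) = 1.709402, so |z| = sqrt(1.709402) = 1.3074 for both roots.
Moduli of all roots: 1.3074, 1.3074.
All moduli strictly greater than 1? Yes.
Verdict: Invertible.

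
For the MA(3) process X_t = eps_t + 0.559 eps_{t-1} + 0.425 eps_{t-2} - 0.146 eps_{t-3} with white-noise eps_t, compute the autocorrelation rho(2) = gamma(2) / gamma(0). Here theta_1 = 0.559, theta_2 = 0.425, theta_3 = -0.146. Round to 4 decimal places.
\rho(2) = 0.2267

For an MA(q) process with theta_0 = 1, the autocovariance is
  gamma(k) = sigma^2 * sum_{i=0..q-k} theta_i * theta_{i+k},
and rho(k) = gamma(k) / gamma(0). Sigma^2 cancels.
  numerator   = (1)*(0.425) + (0.559)*(-0.146) = 0.343386.
  denominator = (1)^2 + (0.559)^2 + (0.425)^2 + (-0.146)^2 = 1.514422.
  rho(2) = 0.343386 / 1.514422 = 0.2267.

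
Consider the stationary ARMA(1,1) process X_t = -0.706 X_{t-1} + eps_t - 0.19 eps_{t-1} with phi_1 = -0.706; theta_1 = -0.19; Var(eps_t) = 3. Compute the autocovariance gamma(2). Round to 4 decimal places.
\gamma(2) = 4.2912

Multiply the model equation by X_{t-k} and take expectations. With theta_0 = psi_0 = 1 and psi_j the MA(infinity) weights, this gives
  gamma(k) - sum_i phi_i gamma(k-i) = c_k,
  c_k = sigma^2 * sum_{j=k..q} theta_j psi_{j-k}   (c_k = 0 for k > q),
using gamma(-m) = gamma(m).
psi-weights needed (psi_j = theta_j + sum_i phi_i psi_{j-i}):
  psi_1 = theta_1 + phi_1 = -0.19 + (-0.706) = -0.896
Right-hand sides:
  c_0 = sigma^2 (1 + theta_1 psi_1) = 3 * (1 + (-0.19)(-0.896)) = 3 * 1.17024 = 3.51072
  c_1 = sigma^2 theta_1 = 3 * (-0.19) = -0.57
  c_2 = 0
Equations for k = 0 and k = 1 (AR order 1):
  gamma(0) = phi_1 gamma(1) + c_0
  gamma(1) = phi_1 gamma(0) + c_1
Substituting the second into the first: gamma(0) (1 - phi_1^2) = c_0 + phi_1 c_1, so
  gamma(0) = (c_0 + phi_1 c_1) / (1 - phi_1^2) = (3.51072 + (-0.706)(-0.57)) / (1 - (-0.706)^2) = 3.91314 / 0.501564 = 7.801876.
  gamma(1) = phi_1 gamma(0) + c_1 = (-0.706)(7.801876) + (-0.57) = -6.078124.
For k = 2 (> q): gamma(2) = phi_1 gamma(1) = (-0.706)(-6.078124) = 4.291156.
Therefore gamma(2) = 4.2912 (to 4 decimal places).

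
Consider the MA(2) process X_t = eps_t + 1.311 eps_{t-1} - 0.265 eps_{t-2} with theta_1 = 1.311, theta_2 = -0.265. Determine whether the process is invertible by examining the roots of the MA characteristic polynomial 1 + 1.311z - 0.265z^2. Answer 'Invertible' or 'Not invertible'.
\text{Not invertible}

The MA(q) characteristic polynomial is P(z) = 1 + 1.311z - 0.265z^2.
Invertibility requires all roots to lie outside the unit circle, i.e. |z| > 1 for every root.
Set 1 + (1.311) z + (-0.265) z^2 = 0, i.e. a z^2 + b z + c = 0 with a = -0.265, b = 1.311, c = 1.
Discriminant D = b^2 - 4ac = (1.311)^2 - 4*(-0.265)*1 = 1.718721 - (-1.06) = 2.778721.
D >= 0, so the roots are real: z = (-b +/- sqrt(D)) / (2a) = (-1.311 +/- 1.66695) / (-0.53).
  z_1 = (-1.311 + 1.66695) / (-0.53) = -0.6716,   |z_1| = 0.6716.
  z_2 = (-1.311 - 1.66695) / (-0.53) = 5.6188,   |z_2| = 5.6188.
Moduli of all roots: 0.6716, 5.6188.
All moduli strictly greater than 1? No.
Verdict: Not invertible.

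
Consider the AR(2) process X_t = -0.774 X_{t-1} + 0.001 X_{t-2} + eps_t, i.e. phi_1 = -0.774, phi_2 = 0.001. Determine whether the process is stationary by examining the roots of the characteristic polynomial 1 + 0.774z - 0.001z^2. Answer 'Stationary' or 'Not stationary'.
\text{Stationary}

The AR(p) characteristic polynomial is P(z) = 1 + 0.774z - 0.001z^2.
Stationarity requires all roots to lie outside the unit circle, i.e. |z| > 1 for every root.
Set 1 + (0.774) z + (-0.001) z^2 = 0, i.e. a z^2 + b z + c = 0 with a = -0.001, b = 0.774, c = 1.
Discriminant D = b^2 - 4ac = (0.774)^2 - 4*(-0.001)*1 = 0.599076 - (-0.004) = 0.603076.
D >= 0, so the roots are real: z = (-b +/- sqrt(D)) / (2a) = (-0.774 +/- 0.77658) / (-0.002).
  z_1 = (-0.774 + 0.77658) / (-0.002) = -1.2898,   |z_1| = 1.2898.
  z_2 = (-0.774 - 0.77658) / (-0.002) = 775.2898,   |z_2| = 775.2898.
Moduli of all roots: 1.2898, 775.2898.
All moduli strictly greater than 1? Yes.
Verdict: Stationary.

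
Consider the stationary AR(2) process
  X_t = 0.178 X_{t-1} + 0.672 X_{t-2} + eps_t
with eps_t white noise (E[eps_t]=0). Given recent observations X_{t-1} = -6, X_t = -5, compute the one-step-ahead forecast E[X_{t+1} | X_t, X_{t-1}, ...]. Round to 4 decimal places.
E[X_{t+1} \mid \mathcal F_t] = -4.9220

For an AR(p) model X_t = c + sum_i phi_i X_{t-i} + eps_t, the
one-step-ahead conditional mean is
  E[X_{t+1} | X_t, ...] = c + sum_i phi_i X_{t+1-i}.
Substitute known values:
  E[X_{t+1} | ...] = (0.178) * (-5) + (0.672) * (-6)
                   = -4.9220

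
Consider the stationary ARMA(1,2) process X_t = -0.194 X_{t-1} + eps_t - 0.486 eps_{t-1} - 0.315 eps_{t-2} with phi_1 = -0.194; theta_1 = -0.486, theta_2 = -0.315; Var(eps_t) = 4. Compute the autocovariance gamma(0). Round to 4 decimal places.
\gamma(0) = 5.9889

Multiply the model equation by X_{t-k} and take expectations. With theta_0 = psi_0 = 1 and psi_j the MA(infinity) weights, this gives
  gamma(k) - sum_i phi_i gamma(k-i) = c_k,
  c_k = sigma^2 * sum_{j=k..q} theta_j psi_{j-k}   (c_k = 0 for k > q),
using gamma(-m) = gamma(m).
psi-weights needed (psi_j = theta_j + sum_i phi_i psi_{j-i}):
  psi_1 = theta_1 + phi_1 = -0.486 + (-0.194) = -0.68
  psi_2 = theta_2 + phi_1 psi_1 = -0.315 + (-0.194)(-0.68) = -0.18308
Right-hand sides:
  c_0 = sigma^2 (1 + theta_1 psi_1 + theta_2 psi_2) = 4 * (1 + (-0.486)(-0.68) + (-0.315)(-0.18308)) = 4 * 1.38815 = 5.552601
  c_1 = sigma^2 (theta_1 + theta_2 psi_1) = 4 * (-0.486 + (-0.315)(-0.68)) = -1.0872
  c_2 = sigma^2 theta_2 = 4 * (-0.315) = -1.26
Equations for k = 0 and k = 1 (AR order 1):
  gamma(0) = phi_1 gamma(1) + c_0
  gamma(1) = phi_1 gamma(0) + c_1
Substituting the second into the first: gamma(0) (1 - phi_1^2) = c_0 + phi_1 c_1, so
  gamma(0) = (c_0 + phi_1 c_1) / (1 - phi_1^2) = (5.552601 + (-0.194)(-1.0872)) / (1 - (-0.194)^2) = 5.763518 / 0.962364 = 5.988916.
Therefore gamma(0) = 5.9889 (to 4 decimal places).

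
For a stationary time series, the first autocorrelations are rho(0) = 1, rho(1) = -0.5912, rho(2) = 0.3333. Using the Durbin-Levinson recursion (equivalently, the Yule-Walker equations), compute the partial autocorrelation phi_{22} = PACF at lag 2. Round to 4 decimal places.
\phi_{22} = -0.0249

The PACF at lag k is phi_{kk}, the last component of the solution
to the Yule-Walker system G_k phi = r_k where
  (G_k)_{ij} = rho(|i - j|), (r_k)_i = rho(i), i,j = 1..k.
Equivalently, Durbin-Levinson gives phi_{kk} iteratively:
  phi_{11} = rho(1)
  phi_{kk} = [rho(k) - sum_{j=1..k-1} phi_{k-1,j} rho(k-j)]
            / [1 - sum_{j=1..k-1} phi_{k-1,j} rho(j)],
  phi_{k,j} = phi_{k-1,j} - phi_{kk} phi_{k-1,k-j},  j = 1..k-1.
Step k = 1:
  phi_11 = rho(1) = -0.5912.
Step k = 2:
  phi_22 = [rho(2) - phi_11 rho(1)] / [1 - phi_11 rho(1)] = [0.3333 - (-0.5912)(-0.5912)] / [1 - (-0.5912)(-0.5912)]
         = -0.01621744 / 0.65048256 = -0.0249.
Therefore phi_{22} = -0.0249.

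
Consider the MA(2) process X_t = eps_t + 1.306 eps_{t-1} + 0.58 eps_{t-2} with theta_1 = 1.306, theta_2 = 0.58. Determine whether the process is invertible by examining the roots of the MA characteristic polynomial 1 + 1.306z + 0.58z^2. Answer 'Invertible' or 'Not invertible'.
\text{Invertible}

The MA(q) characteristic polynomial is P(z) = 1 + 1.306z + 0.58z^2.
Invertibility requires all roots to lie outside the unit circle, i.e. |z| > 1 for every root.
Set 1 + (1.306) z + (0.58) z^2 = 0, i.e. a z^2 + b z + c = 0 with a = 0.58, b = 1.306, c = 1.
Discriminant D = b^2 - 4ac = (1.306)^2 - 4*(0.58)*1 = 1.705636 - (2.32) = -0.614364.
D < 0, so the roots are the complex-conjugate pair z = (-b +/- i sqrt(-D)) / (2a) = -1.1259 +/- 0.6757i.
For a conjugate pair |z|^2 = z * conj(z) = (product of roots) = c/a = 1/(0.58) = 1.724138, so |z| = sqrt(1.724138) = 1.3131 for both roots.
Moduli of all roots: 1.3131, 1.3131.
All moduli strictly greater than 1? Yes.
Verdict: Invertible.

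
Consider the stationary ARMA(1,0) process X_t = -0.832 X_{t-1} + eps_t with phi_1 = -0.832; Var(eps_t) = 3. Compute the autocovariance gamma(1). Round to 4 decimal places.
\gamma(1) = -8.1098

Multiply the model equation by X_{t-k} and take expectations. With theta_0 = psi_0 = 1 and psi_j the MA(infinity) weights, this gives
  gamma(k) - sum_i phi_i gamma(k-i) = c_k,
  c_k = sigma^2 * sum_{j=k..q} theta_j psi_{j-k}   (c_k = 0 for k > q),
using gamma(-m) = gamma(m).
Pure AR (q = 0): c_0 = sigma^2 = 3, c_k = 0 for k >= 1.
Equations for k = 0 and k = 1 (AR order 1):
  gamma(0) = phi_1 gamma(1) + c_0
  gamma(1) = phi_1 gamma(0) + c_1
Substituting the second into the first: gamma(0) (1 - phi_1^2) = c_0 + phi_1 c_1, so
  gamma(0) = c_0 / (1 - phi_1^2) = 3 / (1 - (-0.832)^2) = 3 / 0.307776 = 9.747349.
  gamma(1) = phi_1 gamma(0) = (-0.832)(9.747349) = -8.109794.
Therefore gamma(1) = -8.1098 (to 4 decimal places).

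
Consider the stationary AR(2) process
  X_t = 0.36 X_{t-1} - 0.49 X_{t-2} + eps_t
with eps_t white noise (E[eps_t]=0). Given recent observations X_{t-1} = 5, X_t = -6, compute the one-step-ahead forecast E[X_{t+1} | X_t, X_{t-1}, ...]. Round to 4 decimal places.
E[X_{t+1} \mid \mathcal F_t] = -4.6100

For an AR(p) model X_t = c + sum_i phi_i X_{t-i} + eps_t, the
one-step-ahead conditional mean is
  E[X_{t+1} | X_t, ...] = c + sum_i phi_i X_{t+1-i}.
Substitute known values:
  E[X_{t+1} | ...] = (0.36) * (-6) + (-0.49) * (5)
                   = -4.6100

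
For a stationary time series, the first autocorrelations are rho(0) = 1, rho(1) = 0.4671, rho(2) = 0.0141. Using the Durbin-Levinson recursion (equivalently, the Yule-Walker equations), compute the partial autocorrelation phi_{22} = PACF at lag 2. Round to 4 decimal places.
\phi_{22} = -0.2610

The PACF at lag k is phi_{kk}, the last component of the solution
to the Yule-Walker system G_k phi = r_k where
  (G_k)_{ij} = rho(|i - j|), (r_k)_i = rho(i), i,j = 1..k.
Equivalently, Durbin-Levinson gives phi_{kk} iteratively:
  phi_{11} = rho(1)
  phi_{kk} = [rho(k) - sum_{j=1..k-1} phi_{k-1,j} rho(k-j)]
            / [1 - sum_{j=1..k-1} phi_{k-1,j} rho(j)],
  phi_{k,j} = phi_{k-1,j} - phi_{kk} phi_{k-1,k-j},  j = 1..k-1.
Step k = 1:
  phi_11 = rho(1) = 0.4671.
Step k = 2:
  phi_22 = [rho(2) - phi_11 rho(1)] / [1 - phi_11 rho(1)] = [0.0141 - (0.4671)(0.4671)] / [1 - (0.4671)(0.4671)]
         = -0.20408241 / 0.78181759 = -0.261.
Therefore phi_{22} = -0.2610.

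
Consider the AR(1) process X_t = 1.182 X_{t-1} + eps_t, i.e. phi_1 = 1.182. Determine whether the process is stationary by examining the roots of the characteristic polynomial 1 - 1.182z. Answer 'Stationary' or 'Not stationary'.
\text{Not stationary}

The AR(p) characteristic polynomial is P(z) = 1 - 1.182z.
Stationarity requires all roots to lie outside the unit circle, i.e. |z| > 1 for every root.
This is linear in z: 1 + (-1.182) z = 0  =>  z = -1/(-1.182) = 0.846024,  |z| = 0.846024.
Moduli of all roots: 0.8460.
All moduli strictly greater than 1? No.
Verdict: Not stationary.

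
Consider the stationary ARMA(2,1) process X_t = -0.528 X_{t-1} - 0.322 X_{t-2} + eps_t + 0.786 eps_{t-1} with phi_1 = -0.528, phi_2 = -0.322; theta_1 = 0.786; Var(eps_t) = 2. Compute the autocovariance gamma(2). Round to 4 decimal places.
\gamma(2) = -0.9199

Multiply the model equation by X_{t-k} and take expectations. With theta_0 = psi_0 = 1 and psi_j the MA(infinity) weights, this gives
  gamma(k) - sum_i phi_i gamma(k-i) = c_k,
  c_k = sigma^2 * sum_{j=k..q} theta_j psi_{j-k}   (c_k = 0 for k > q),
using gamma(-m) = gamma(m).
psi-weights needed (psi_j = theta_j + sum_i phi_i psi_{j-i}):
  psi_1 = theta_1 + phi_1 = 0.786 + (-0.528) = 0.258
Right-hand sides:
  c_0 = sigma^2 (1 + theta_1 psi_1) = 2 * (1 + (0.786)(0.258)) = 2 * 1.202788 = 2.405576
  c_1 = sigma^2 theta_1 = 2 * (0.786) = 1.572
  c_2 = 0
Equations for k = 0, 1, 2 (AR order 2, c_2 = 0):
  (E0) gamma(0) = phi_1 gamma(1) + phi_2 gamma(2) + c_0
  (E1) gamma(1) = phi_1 gamma(0) + phi_2 gamma(1) + c_1
  (E2) gamma(2) = phi_1 gamma(1) + phi_2 gamma(0)
From (E1): gamma(1) = A gamma(0) + B with
  A = phi_1 / (1 - phi_2) = -0.528 / 1.322 = -0.399395,   B = c_1 / (1 - phi_2) = 1.572 / 1.322 = 1.189107.
Insert (E2) into (E0): gamma(0) (1 - phi_2^2) = phi_1 (1 + phi_2) gamma(1) + c_0.
  phi_1 (1 + phi_2) = (-0.528)(0.678) = -0.357984,   1 - phi_2^2 = 0.896316.
Replace gamma(1) by A gamma(0) + B and collect gamma(0):
  gamma(0) [0.896316 - (-0.357984)(-0.399395)] = (-0.357984)(1.189107) + 2.405576
  gamma(0) * 0.753339 = 1.979895
  gamma(0) = 1.979895 / 0.753339 = 2.628159.
  gamma(1) = A gamma(0) + B = (-0.399395)(2.628159) + (1.189107) = 0.139434.
  gamma(2) = phi_1 gamma(1) + phi_2 gamma(0) = (-0.528)(0.139434) + (-0.322)(2.628159) = -0.919888.
Therefore gamma(2) = -0.9199 (to 4 decimal places).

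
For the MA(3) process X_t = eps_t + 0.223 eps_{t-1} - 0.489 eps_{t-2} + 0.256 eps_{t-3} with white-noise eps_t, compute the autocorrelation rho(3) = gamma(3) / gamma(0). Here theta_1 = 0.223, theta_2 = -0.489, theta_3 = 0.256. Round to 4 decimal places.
\rho(3) = 0.1890

For an MA(q) process with theta_0 = 1, the autocovariance is
  gamma(k) = sigma^2 * sum_{i=0..q-k} theta_i * theta_{i+k},
and rho(k) = gamma(k) / gamma(0). Sigma^2 cancels.
  numerator   = (1)*(0.256) = 0.256.
  denominator = (1)^2 + (0.223)^2 + (-0.489)^2 + (0.256)^2 = 1.354386.
  rho(3) = 0.256 / 1.354386 = 0.1890.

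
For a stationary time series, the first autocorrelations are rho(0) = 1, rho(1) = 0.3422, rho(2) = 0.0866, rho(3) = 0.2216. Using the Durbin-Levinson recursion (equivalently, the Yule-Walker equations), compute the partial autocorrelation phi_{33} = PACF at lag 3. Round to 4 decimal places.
\phi_{33} = 0.2299

The PACF at lag k is phi_{kk}, the last component of the solution
to the Yule-Walker system G_k phi = r_k where
  (G_k)_{ij} = rho(|i - j|), (r_k)_i = rho(i), i,j = 1..k.
Equivalently, Durbin-Levinson gives phi_{kk} iteratively:
  phi_{11} = rho(1)
  phi_{kk} = [rho(k) - sum_{j=1..k-1} phi_{k-1,j} rho(k-j)]
            / [1 - sum_{j=1..k-1} phi_{k-1,j} rho(j)],
  phi_{k,j} = phi_{k-1,j} - phi_{kk} phi_{k-1,k-j},  j = 1..k-1.
Step k = 1:
  phi_11 = rho(1) = 0.3422.
Step k = 2:
  phi_22 = [rho(2) - phi_11 rho(1)] / [1 - phi_11 rho(1)] = [0.0866 - (0.3422)(0.3422)] / [1 - (0.3422)(0.3422)]
         = -0.03050084 / 0.88289916 = -0.034546.
  Update: phi_21 = phi_11 - phi_22 phi_11 = 0.3422 - (-0.034546)(0.3422) = 0.354022.
Step k = 3:
  phi_33 = [rho(3) - phi_21 rho(2) - phi_22 rho(1)] / [1 - phi_21 rho(1) - phi_22 rho(2)]
    numerator   = 0.2216 - (0.354022)(0.0866) - (-0.034546)(0.3422) = 0.20276344
    denominator = 1 - (0.354022)(0.3422) - (-0.034546)(0.0866) = 0.88184547
  phi_33 = 0.20276344 / 0.88184547 = 0.2299.
Therefore phi_{33} = 0.2299.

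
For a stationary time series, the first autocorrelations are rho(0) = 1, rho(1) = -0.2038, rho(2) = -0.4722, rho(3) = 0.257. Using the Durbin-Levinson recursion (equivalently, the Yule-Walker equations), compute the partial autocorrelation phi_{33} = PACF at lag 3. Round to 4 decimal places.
\phi_{33} = -0.0001

The PACF at lag k is phi_{kk}, the last component of the solution
to the Yule-Walker system G_k phi = r_k where
  (G_k)_{ij} = rho(|i - j|), (r_k)_i = rho(i), i,j = 1..k.
Equivalently, Durbin-Levinson gives phi_{kk} iteratively:
  phi_{11} = rho(1)
  phi_{kk} = [rho(k) - sum_{j=1..k-1} phi_{k-1,j} rho(k-j)]
            / [1 - sum_{j=1..k-1} phi_{k-1,j} rho(j)],
  phi_{k,j} = phi_{k-1,j} - phi_{kk} phi_{k-1,k-j},  j = 1..k-1.
Step k = 1:
  phi_11 = rho(1) = -0.2038.
Step k = 2:
  phi_22 = [rho(2) - phi_11 rho(1)] / [1 - phi_11 rho(1)] = [-0.4722 - (-0.2038)(-0.2038)] / [1 - (-0.2038)(-0.2038)]
         = -0.51373444 / 0.95846556 = -0.535997.
  Update: phi_21 = phi_11 - phi_22 phi_11 = -0.2038 - (-0.535997)(-0.2038) = -0.313036.
Step k = 3:
  phi_33 = [rho(3) - phi_21 rho(2) - phi_22 rho(1)] / [1 - phi_21 rho(1) - phi_22 rho(2)]
    numerator   = 0.257 - (-0.313036)(-0.4722) - (-0.535997)(-0.2038) = -0.00005181
    denominator = 1 - (-0.313036)(-0.2038) - (-0.535997)(-0.4722) = 0.68310556
  phi_33 = -0.00005181 / 0.68310556 = -0.0001.
Therefore phi_{33} = -0.0001.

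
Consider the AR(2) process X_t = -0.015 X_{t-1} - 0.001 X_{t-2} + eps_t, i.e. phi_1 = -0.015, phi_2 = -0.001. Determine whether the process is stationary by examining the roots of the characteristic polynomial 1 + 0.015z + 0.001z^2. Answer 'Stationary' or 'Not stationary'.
\text{Stationary}

The AR(p) characteristic polynomial is P(z) = 1 + 0.015z + 0.001z^2.
Stationarity requires all roots to lie outside the unit circle, i.e. |z| > 1 for every root.
Set 1 + (0.015) z + (0.001) z^2 = 0, i.e. a z^2 + b z + c = 0 with a = 0.001, b = 0.015, c = 1.
Discriminant D = b^2 - 4ac = (0.015)^2 - 4*(0.001)*1 = 0.000225 - (0.004) = -0.003775.
D < 0, so the roots are the complex-conjugate pair z = (-b +/- i sqrt(-D)) / (2a) = -7.5 +/- 30.7205i.
For a conjugate pair |z|^2 = z * conj(z) = (product of roots) = c/a = 1/(0.001) = 1000, so |z| = sqrt(1000) = 31.6228 for both roots.
Moduli of all roots: 31.6228, 31.6228.
All moduli strictly greater than 1? Yes.
Verdict: Stationary.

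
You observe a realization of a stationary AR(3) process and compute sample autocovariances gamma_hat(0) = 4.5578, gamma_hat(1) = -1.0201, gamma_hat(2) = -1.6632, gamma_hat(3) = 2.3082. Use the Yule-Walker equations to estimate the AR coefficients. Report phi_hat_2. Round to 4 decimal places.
\hat\phi_{2} = -0.3150

The Yule-Walker equations for an AR(p) process read, in matrix form,
  Gamma_p phi = r_p,   with   (Gamma_p)_{ij} = gamma(|i - j|),
                       (r_p)_i = gamma(i),   i,j = 1..p.
Substitute the sample gammas (Toeplitz matrix and right-hand side of size 3):
  Gamma_p = [[4.5578, -1.0201, -1.6632], [-1.0201, 4.5578, -1.0201], [-1.6632, -1.0201, 4.5578]]
  r_p     = [-1.0201, -1.6632, 2.3082]
Written out (R1..R3):
  (R1) 4.5578 phi_1 - 1.0201 phi_2 - 1.6632 phi_3 = -1.0201
  (R2) -1.0201 phi_1 + 4.5578 phi_2 - 1.0201 phi_3 = -1.6632
  (R3) -1.6632 phi_1 - 1.0201 phi_2 + 4.5578 phi_3 = 2.3082
Gaussian elimination:
  R2 <- R2 - (-1.0201/4.5578) R1 = R2 - (-0.223814) R1:  4.329487 phi_2 - 1.392348 phi_3 = -1.891513
  R3 <- R3 - (-1.6632/4.5578) R1 = R3 - (-0.364913) R1:  -1.392348 phi_2 + 3.950877 phi_3 = 1.935952
  R3 <- R3 - (-1.392348/4.329487) R2 = R3 - (-0.321596) R2:  3.503103 phi_3 = 1.327649
Back-substitution:
  phi_hat_3 = 1.327649 / 3.503103 = 0.378992
  phi_hat_2 = (-1.891513 - (-1.392348)(0.378992)) / 4.329487 = -0.315008
  phi_hat_1 = (-1.0201 - (-1.0201)(-0.315008) - (-1.6632)(0.378992)) / 4.5578 = -0.156018
So phi_hat = [-0.1560, -0.3150, 0.3790].
Therefore phi_hat_2 = -0.3150.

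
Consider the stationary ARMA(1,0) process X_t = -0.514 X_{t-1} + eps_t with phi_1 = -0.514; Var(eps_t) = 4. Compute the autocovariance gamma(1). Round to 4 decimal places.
\gamma(1) = -2.7942

Multiply the model equation by X_{t-k} and take expectations. With theta_0 = psi_0 = 1 and psi_j the MA(infinity) weights, this gives
  gamma(k) - sum_i phi_i gamma(k-i) = c_k,
  c_k = sigma^2 * sum_{j=k..q} theta_j psi_{j-k}   (c_k = 0 for k > q),
using gamma(-m) = gamma(m).
Pure AR (q = 0): c_0 = sigma^2 = 4, c_k = 0 for k >= 1.
Equations for k = 0 and k = 1 (AR order 1):
  gamma(0) = phi_1 gamma(1) + c_0
  gamma(1) = phi_1 gamma(0) + c_1
Substituting the second into the first: gamma(0) (1 - phi_1^2) = c_0 + phi_1 c_1, so
  gamma(0) = c_0 / (1 - phi_1^2) = 4 / (1 - (-0.514)^2) = 4 / 0.735804 = 5.43623.
  gamma(1) = phi_1 gamma(0) = (-0.514)(5.43623) = -2.794222.
Therefore gamma(1) = -2.7942 (to 4 decimal places).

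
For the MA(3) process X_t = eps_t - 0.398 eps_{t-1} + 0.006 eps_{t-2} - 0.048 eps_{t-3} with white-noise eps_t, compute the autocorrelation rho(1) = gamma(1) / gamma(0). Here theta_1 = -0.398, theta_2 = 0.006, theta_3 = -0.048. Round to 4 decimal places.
\rho(1) = -0.3452

For an MA(q) process with theta_0 = 1, the autocovariance is
  gamma(k) = sigma^2 * sum_{i=0..q-k} theta_i * theta_{i+k},
and rho(k) = gamma(k) / gamma(0). Sigma^2 cancels.
  numerator   = (1)*(-0.398) + (-0.398)*(0.006) + (0.006)*(-0.048) = -0.400676.
  denominator = (1)^2 + (-0.398)^2 + (0.006)^2 + (-0.048)^2 = 1.160744.
  rho(1) = -0.400676 / 1.160744 = -0.3452.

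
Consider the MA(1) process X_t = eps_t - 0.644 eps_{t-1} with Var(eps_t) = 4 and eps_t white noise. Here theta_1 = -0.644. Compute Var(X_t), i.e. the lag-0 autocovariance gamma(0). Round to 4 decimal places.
\gamma(0) = 5.6589

For an MA(q) process X_t = eps_t + sum_i theta_i eps_{t-i} with
Var(eps_t) = sigma^2, the variance is
  gamma(0) = sigma^2 * (1 + sum_i theta_i^2).
  sum_i theta_i^2 = (-0.644)^2 = 0.414736.
  gamma(0) = 4 * (1 + 0.414736) = 4 * 1.414736 = 5.658944, which rounds to 5.6589.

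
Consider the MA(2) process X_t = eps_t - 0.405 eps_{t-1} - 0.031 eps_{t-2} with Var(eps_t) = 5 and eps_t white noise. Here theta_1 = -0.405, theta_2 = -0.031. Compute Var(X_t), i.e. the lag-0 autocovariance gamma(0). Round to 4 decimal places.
\gamma(0) = 5.8249

For an MA(q) process X_t = eps_t + sum_i theta_i eps_{t-i} with
Var(eps_t) = sigma^2, the variance is
  gamma(0) = sigma^2 * (1 + sum_i theta_i^2).
  sum_i theta_i^2 = (-0.405)^2 + (-0.031)^2 = 0.164025 + 0.000961 = 0.164986.
  gamma(0) = 5 * (1 + 0.164986) = 5 * 1.164986 = 5.82493, which rounds to 5.8249.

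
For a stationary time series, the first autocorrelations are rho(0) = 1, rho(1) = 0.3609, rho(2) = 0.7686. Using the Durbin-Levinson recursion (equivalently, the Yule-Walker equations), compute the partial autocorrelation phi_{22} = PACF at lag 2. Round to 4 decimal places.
\phi_{22} = 0.7339

The PACF at lag k is phi_{kk}, the last component of the solution
to the Yule-Walker system G_k phi = r_k where
  (G_k)_{ij} = rho(|i - j|), (r_k)_i = rho(i), i,j = 1..k.
Equivalently, Durbin-Levinson gives phi_{kk} iteratively:
  phi_{11} = rho(1)
  phi_{kk} = [rho(k) - sum_{j=1..k-1} phi_{k-1,j} rho(k-j)]
            / [1 - sum_{j=1..k-1} phi_{k-1,j} rho(j)],
  phi_{k,j} = phi_{k-1,j} - phi_{kk} phi_{k-1,k-j},  j = 1..k-1.
Step k = 1:
  phi_11 = rho(1) = 0.3609.
Step k = 2:
  phi_22 = [rho(2) - phi_11 rho(1)] / [1 - phi_11 rho(1)] = [0.7686 - (0.3609)(0.3609)] / [1 - (0.3609)(0.3609)]
         = 0.63835119 / 0.86975119 = 0.7339.
Therefore phi_{22} = 0.7339.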